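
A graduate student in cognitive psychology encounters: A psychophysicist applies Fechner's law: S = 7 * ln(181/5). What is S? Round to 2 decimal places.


S = 7 * ln(181/5)
I/I0 = 36.2
ln(36.2) = 3.5891
S = 7 * 3.5891
= 25.12


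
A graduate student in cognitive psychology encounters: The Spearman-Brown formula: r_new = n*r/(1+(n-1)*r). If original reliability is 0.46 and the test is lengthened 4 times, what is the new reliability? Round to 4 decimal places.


r_new = n*r / (1 + (n-1)*r)
Numerator = 4 * 0.46 = 1.84
Denominator = 1 + 3 * 0.46 = 2.38
r_new = 1.84 / 2.38
= 0.7731


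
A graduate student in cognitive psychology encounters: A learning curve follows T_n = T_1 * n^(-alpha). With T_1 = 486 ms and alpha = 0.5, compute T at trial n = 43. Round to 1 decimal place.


T_n = 486 * 43^(-0.5)
43^(-0.5) = 0.152499
T_n = 486 * 0.152499
= 74.1 ms


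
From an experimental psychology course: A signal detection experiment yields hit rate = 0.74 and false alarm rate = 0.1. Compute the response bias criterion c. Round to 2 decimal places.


c = -0.5 * (z(HR) + z(FAR))
z(0.74) = 0.6433
z(0.1) = -1.2816
c = -0.5 * (0.6433 + -1.2816)
= -0.5 * -0.6383
= 0.32


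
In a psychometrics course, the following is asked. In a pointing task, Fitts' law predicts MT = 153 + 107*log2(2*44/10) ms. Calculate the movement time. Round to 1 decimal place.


MT = 153 + 107 * log2(2*44/10)
2D/W = 8.8
log2(8.8) = 3.1375
MT = 153 + 107 * 3.1375
= 488.7 ms


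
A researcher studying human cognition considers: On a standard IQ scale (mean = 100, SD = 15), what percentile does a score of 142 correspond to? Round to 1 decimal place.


z = (IQ - mean) / SD
z = (142 - 100) / 15 = 2.8
Percentile = Phi(2.8) * 100
Phi(2.8) = 0.997445
= 99.7


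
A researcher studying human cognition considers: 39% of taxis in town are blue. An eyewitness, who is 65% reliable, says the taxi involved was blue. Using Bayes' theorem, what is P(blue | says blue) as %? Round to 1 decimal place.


P(blue | says blue) = P(says blue | blue)*P(blue) / [P(says blue | blue)*P(blue) + P(says blue | not blue)*P(not blue)]
Numerator = 0.65 * 0.39 = 0.2535
False identification = 0.35 * 0.61 = 0.2135
P = 0.2535 / (0.2535 + 0.2135)
= 0.2535 / 0.467
As percentage = 54.3


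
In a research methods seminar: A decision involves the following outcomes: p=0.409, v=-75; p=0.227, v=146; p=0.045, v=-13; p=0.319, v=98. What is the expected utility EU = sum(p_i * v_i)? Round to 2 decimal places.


EU = sum(p_i * v_i)
0.409 * -75 = -30.675
0.227 * 146 = 33.142
0.045 * -13 = -0.585
0.319 * 98 = 31.262
EU = -30.675 + 33.142 + -0.585 + 31.262
= 33.14


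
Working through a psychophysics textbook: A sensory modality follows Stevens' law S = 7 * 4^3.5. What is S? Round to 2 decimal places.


S = 7 * 4^3.5
4^3.5 = 128.0
S = 7 * 128.0
= 896.00


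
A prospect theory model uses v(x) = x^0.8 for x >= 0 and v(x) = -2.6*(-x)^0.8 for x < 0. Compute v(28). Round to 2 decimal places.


Since x = 28 >= 0, use v(x) = x^0.8
28^0.8 = 14.3789
v(28) = 14.38


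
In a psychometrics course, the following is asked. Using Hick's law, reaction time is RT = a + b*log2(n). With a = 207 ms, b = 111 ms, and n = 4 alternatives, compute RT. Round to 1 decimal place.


RT = 207 + 111 * log2(4)
log2(4) = 2.0
RT = 207 + 111 * 2.0
= 207 + 222.0
= 429.0 ms


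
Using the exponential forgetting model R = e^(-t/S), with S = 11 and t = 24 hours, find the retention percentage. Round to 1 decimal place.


R = e^(-t/S)
-t/S = -24/11 = -2.181818
R = e^(-2.181818) = 0.112836
Percentage = 0.112836 * 100
= 11.3


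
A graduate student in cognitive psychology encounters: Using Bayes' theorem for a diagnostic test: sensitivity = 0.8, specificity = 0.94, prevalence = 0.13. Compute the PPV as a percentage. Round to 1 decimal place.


PPV = (sens * prev) / (sens * prev + (1-spec) * (1-prev))
Numerator = 0.8 * 0.13 = 0.104
P(positive and no disease) = (1 - spec) * (1 - prev) = (1 - 0.94) * (1 - 0.13) = 0.0522
Denominator = 0.104 + 0.0522 = 0.1562
PPV = 0.104 / 0.1562 = 0.665813
As percentage = 66.6


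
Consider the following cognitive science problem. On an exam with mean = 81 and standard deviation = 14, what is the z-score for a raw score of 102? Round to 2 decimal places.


z = (X - mu) / sigma
= (102 - 81) / 14
= 21 / 14
= 1.50


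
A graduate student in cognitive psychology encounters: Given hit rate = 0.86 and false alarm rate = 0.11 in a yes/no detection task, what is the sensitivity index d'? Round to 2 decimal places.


d' = z(HR) - z(FAR)
z(0.86) = 1.0803
z(0.11) = -1.2265
d' = 1.0803 - -1.2265
= 2.31


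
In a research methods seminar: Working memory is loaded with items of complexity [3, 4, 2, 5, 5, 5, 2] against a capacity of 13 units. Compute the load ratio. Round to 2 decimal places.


Total complexity = 3 + 4 + 2 + 5 + 5 + 5 + 2 = 26
Load = total / capacity = 26 / 13
= 2.00


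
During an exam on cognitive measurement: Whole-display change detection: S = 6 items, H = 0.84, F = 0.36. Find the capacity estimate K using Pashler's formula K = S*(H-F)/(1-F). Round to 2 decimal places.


K = S * (H - F) / (1 - F)
H - F = 0.48
1 - F = 0.64
K = 6 * 0.48 / 0.64
= 4.50


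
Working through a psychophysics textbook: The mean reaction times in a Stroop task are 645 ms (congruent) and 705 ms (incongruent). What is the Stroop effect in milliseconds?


Stroop effect = RT(incongruent) - RT(congruent)
= 705 - 645
= 60 ms


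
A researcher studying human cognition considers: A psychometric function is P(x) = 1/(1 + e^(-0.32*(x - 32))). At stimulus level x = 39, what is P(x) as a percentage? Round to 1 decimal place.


P(x) = 1/(1 + e^(-0.32*(39 - 32)))
Exponent = -0.32 * 7 = -2.24
e^(-2.24) = 0.106459
P = 1/(1 + 0.106459) = 0.903784
Percentage = 90.4


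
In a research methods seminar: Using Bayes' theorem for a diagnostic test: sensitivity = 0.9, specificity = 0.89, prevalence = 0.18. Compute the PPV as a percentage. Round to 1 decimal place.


PPV = (sens * prev) / (sens * prev + (1-spec) * (1-prev))
Numerator = 0.9 * 0.18 = 0.162
P(positive and no disease) = (1 - spec) * (1 - prev) = (1 - 0.89) * (1 - 0.18) = 0.0902
Denominator = 0.162 + 0.0902 = 0.2522
PPV = 0.162 / 0.2522 = 0.642347
As percentage = 64.2


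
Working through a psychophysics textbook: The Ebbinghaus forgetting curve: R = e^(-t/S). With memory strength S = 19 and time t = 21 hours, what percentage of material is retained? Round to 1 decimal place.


R = e^(-t/S)
-t/S = -21/19 = -1.105263
R = e^(-1.105263) = 0.331124
Percentage = 0.331124 * 100
= 33.1


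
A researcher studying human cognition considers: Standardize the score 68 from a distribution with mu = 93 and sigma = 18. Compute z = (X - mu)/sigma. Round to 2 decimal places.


z = (X - mu) / sigma
= (68 - 93) / 18
= -25 / 18
= -1.39


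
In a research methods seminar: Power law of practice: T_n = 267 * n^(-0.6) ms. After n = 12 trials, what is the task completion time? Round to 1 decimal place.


T_n = 267 * 12^(-0.6)
12^(-0.6) = 0.22516
T_n = 267 * 0.22516
= 60.1 ms


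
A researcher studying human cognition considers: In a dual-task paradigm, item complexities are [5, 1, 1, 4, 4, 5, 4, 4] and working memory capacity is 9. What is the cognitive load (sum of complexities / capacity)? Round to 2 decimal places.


Total complexity = 5 + 1 + 1 + 4 + 4 + 5 + 4 + 4 = 28
Load = total / capacity = 28 / 9
= 3.11


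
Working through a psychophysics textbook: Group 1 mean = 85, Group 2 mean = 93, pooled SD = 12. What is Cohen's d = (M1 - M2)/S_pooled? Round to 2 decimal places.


Cohen's d = (M1 - M2) / S_pooled
= (85 - 93) / 12
= -8 / 12
= -0.67


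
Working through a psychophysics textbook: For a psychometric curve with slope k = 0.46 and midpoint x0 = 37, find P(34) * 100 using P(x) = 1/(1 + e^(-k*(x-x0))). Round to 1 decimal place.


P(x) = 1/(1 + e^(-0.46*(34 - 37)))
Exponent = -0.46 * -3 = 1.38
e^(1.38) = 3.974902
P = 1/(1 + 3.974902) = 0.201009
Percentage = 20.1


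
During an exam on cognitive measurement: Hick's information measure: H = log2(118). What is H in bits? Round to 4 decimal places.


H = log2(n)
H = log2(118)
= 6.8826


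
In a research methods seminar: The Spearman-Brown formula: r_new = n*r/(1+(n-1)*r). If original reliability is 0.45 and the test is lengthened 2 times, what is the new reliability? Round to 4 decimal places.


r_new = n*r / (1 + (n-1)*r)
Numerator = 2 * 0.45 = 0.9
Denominator = 1 + 1 * 0.45 = 1.45
r_new = 0.9 / 1.45
= 0.6207


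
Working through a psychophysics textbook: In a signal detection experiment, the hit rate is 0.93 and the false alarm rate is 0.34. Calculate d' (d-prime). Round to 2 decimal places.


d' = z(HR) - z(FAR)
z(0.93) = 1.4758
z(0.34) = -0.4125
d' = 1.4758 - -0.4125
= 1.89


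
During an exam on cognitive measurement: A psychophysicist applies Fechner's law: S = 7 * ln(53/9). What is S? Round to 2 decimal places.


S = 7 * ln(53/9)
I/I0 = 5.888889
ln(5.888889) = 1.7731
S = 7 * 1.7731
= 12.41


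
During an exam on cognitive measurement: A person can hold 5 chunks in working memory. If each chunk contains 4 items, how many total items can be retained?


Total items = chunks * items_per_chunk
= 5 * 4
= 20


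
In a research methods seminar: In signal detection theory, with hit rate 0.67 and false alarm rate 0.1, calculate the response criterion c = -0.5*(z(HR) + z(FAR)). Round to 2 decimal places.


c = -0.5 * (z(HR) + z(FAR))
z(0.67) = 0.4399
z(0.1) = -1.2816
c = -0.5 * (0.4399 + -1.2816)
= -0.5 * -0.8417
= 0.42


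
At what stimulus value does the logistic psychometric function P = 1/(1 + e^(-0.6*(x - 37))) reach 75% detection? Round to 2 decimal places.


At P = 0.75: 0.75 = 1/(1 + e^(-k*(x-x0)))
Solving: e^(-k*(x-x0)) = 1/3
x = x0 + ln(3)/k
ln(3) = 1.0986
x = 37 + 1.0986/0.6
= 37 + 1.831
= 38.83


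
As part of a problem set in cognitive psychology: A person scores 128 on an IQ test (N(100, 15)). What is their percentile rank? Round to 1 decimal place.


z = (IQ - mean) / SD
z = (128 - 100) / 15 = 1.8667
Percentile = Phi(1.8667) * 100
Phi(1.8667) = 0.969028
= 96.9


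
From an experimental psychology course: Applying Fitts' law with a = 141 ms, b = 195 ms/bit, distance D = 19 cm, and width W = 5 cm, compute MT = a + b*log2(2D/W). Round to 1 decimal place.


MT = 141 + 195 * log2(2*19/5)
2D/W = 7.6
log2(7.6) = 2.926
MT = 141 + 195 * 2.926
= 711.6 ms


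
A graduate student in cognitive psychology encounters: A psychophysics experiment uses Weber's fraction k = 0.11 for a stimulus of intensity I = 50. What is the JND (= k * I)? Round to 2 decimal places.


JND = k * I
JND = 0.11 * 50
= 5.50


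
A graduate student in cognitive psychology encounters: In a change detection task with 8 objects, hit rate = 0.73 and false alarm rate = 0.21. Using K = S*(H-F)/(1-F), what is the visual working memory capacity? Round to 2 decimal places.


K = S * (H - F) / (1 - F)
H - F = 0.52
1 - F = 0.79
K = 8 * 0.52 / 0.79
= 5.27


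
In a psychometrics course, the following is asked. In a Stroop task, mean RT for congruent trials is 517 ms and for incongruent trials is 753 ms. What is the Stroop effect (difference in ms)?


Stroop effect = RT(incongruent) - RT(congruent)
= 753 - 517
= 236 ms


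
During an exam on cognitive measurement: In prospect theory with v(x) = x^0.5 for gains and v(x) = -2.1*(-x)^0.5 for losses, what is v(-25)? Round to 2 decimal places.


Since x = -25 < 0, use v(x) = -lambda*(-x)^alpha
(-x) = 25
25^0.5 = 5.0
v(-25) = -2.1 * 5.0
= -10.50


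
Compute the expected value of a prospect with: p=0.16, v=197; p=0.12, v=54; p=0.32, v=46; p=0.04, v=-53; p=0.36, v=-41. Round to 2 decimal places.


EU = sum(p_i * v_i)
0.16 * 197 = 31.52
0.12 * 54 = 6.48
0.32 * 46 = 14.72
0.04 * -53 = -2.12
0.36 * -41 = -14.76
EU = 31.52 + 6.48 + 14.72 + -2.12 + -14.76
= 35.84


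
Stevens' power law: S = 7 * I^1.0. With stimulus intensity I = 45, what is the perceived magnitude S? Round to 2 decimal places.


S = 7 * 45^1.0
45^1.0 = 45.0
S = 7 * 45.0
= 315.00


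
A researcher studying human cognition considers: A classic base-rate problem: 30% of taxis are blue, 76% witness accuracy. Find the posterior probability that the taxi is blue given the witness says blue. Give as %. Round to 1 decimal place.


P(blue | says blue) = P(says blue | blue)*P(blue) / [P(says blue | blue)*P(blue) + P(says blue | not blue)*P(not blue)]
Numerator = 0.76 * 0.3 = 0.228
False identification = 0.24 * 0.7 = 0.168
P = 0.228 / (0.228 + 0.168)
= 0.228 / 0.396
As percentage = 57.6


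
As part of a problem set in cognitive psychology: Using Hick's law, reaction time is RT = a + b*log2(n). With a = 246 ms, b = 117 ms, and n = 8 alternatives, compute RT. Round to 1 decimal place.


RT = 246 + 117 * log2(8)
log2(8) = 3.0
RT = 246 + 117 * 3.0
= 246 + 351.0
= 597.0 ms


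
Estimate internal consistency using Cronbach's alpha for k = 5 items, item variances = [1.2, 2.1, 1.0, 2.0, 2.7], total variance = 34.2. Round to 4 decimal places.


alpha = (k/(k-1)) * (1 - sum(s_i^2)/s_total^2)
sum(item variances) = 9.0
k/(k-1) = 5/4 = 1.25
1 - 9.0/34.2 = 1 - 0.263158 = 0.736842
alpha = 1.25 * 0.736842
= 0.9211


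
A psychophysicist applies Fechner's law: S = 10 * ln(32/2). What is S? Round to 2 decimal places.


S = 10 * ln(32/2)
I/I0 = 16.0
ln(16.0) = 2.7726
S = 10 * 2.7726
= 27.73


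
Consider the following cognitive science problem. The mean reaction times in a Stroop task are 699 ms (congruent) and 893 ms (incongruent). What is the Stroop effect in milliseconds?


Stroop effect = RT(incongruent) - RT(congruent)
= 893 - 699
= 194 ms


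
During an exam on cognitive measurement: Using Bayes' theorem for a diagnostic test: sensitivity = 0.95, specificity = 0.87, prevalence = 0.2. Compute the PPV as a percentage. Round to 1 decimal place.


PPV = (sens * prev) / (sens * prev + (1-spec) * (1-prev))
Numerator = 0.95 * 0.2 = 0.19
P(positive and no disease) = (1 - spec) * (1 - prev) = (1 - 0.87) * (1 - 0.2) = 0.104
Denominator = 0.19 + 0.104 = 0.294
PPV = 0.19 / 0.294 = 0.646259
As percentage = 64.6


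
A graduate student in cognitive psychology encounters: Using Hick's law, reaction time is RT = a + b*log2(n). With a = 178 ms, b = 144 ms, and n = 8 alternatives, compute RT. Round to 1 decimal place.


RT = 178 + 144 * log2(8)
log2(8) = 3.0
RT = 178 + 144 * 3.0
= 178 + 432.0
= 610.0 ms


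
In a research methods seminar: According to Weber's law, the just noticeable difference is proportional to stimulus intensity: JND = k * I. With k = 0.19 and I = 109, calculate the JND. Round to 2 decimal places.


JND = k * I
JND = 0.19 * 109
= 20.71


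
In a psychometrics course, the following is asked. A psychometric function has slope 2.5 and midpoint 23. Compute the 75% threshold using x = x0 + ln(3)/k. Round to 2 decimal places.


At P = 0.75: 0.75 = 1/(1 + e^(-k*(x-x0)))
Solving: e^(-k*(x-x0)) = 1/3
x = x0 + ln(3)/k
ln(3) = 1.0986
x = 23 + 1.0986/2.5
= 23 + 0.4394
= 23.44


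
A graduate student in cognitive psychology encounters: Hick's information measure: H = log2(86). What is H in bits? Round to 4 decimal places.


H = log2(n)
H = log2(86)
= 6.4263


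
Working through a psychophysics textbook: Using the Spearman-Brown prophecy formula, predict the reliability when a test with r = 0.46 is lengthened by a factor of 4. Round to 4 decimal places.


r_new = n*r / (1 + (n-1)*r)
Numerator = 4 * 0.46 = 1.84
Denominator = 1 + 3 * 0.46 = 2.38
r_new = 1.84 / 2.38
= 0.7731


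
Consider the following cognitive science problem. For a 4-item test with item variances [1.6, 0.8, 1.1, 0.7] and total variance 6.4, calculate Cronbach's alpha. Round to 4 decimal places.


alpha = (k/(k-1)) * (1 - sum(s_i^2)/s_total^2)
sum(item variances) = 4.2
k/(k-1) = 4/3 = 1.333333
1 - 4.2/6.4 = 1 - 0.65625 = 0.34375
alpha = 1.333333 * 0.34375
= 0.4583


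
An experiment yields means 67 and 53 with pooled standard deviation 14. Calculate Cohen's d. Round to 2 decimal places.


Cohen's d = (M1 - M2) / S_pooled
= (67 - 53) / 14
= 14 / 14
= 1.00


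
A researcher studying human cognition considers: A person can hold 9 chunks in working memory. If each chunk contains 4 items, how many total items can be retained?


Total items = chunks * items_per_chunk
= 9 * 4
= 36


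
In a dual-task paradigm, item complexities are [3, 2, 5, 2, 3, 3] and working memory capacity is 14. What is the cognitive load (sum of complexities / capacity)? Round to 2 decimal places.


Total complexity = 3 + 2 + 5 + 2 + 3 + 3 = 18
Load = total / capacity = 18 / 14
= 1.29


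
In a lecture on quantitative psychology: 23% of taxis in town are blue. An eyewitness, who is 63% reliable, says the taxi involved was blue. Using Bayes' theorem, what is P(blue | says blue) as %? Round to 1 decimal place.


P(blue | says blue) = P(says blue | blue)*P(blue) / [P(says blue | blue)*P(blue) + P(says blue | not blue)*P(not blue)]
Numerator = 0.63 * 0.23 = 0.1449
False identification = 0.37 * 0.77 = 0.2849
P = 0.1449 / (0.1449 + 0.2849)
= 0.1449 / 0.4298
As percentage = 33.7


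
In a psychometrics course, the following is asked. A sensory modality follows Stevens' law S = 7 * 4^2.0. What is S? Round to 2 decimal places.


S = 7 * 4^2.0
4^2.0 = 16.0
S = 7 * 16.0
= 112.00


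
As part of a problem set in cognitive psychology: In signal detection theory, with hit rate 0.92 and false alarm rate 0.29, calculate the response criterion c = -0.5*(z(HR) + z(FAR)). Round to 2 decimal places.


c = -0.5 * (z(HR) + z(FAR))
z(0.92) = 1.4051
z(0.29) = -0.5534
c = -0.5 * (1.4051 + -0.5534)
= -0.5 * 0.8517
= -0.43


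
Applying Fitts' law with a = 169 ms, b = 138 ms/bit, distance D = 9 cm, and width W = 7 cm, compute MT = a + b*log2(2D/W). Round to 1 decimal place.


MT = 169 + 138 * log2(2*9/7)
2D/W = 2.571429
log2(2.571429) = 1.3626
MT = 169 + 138 * 1.3626
= 357.0 ms


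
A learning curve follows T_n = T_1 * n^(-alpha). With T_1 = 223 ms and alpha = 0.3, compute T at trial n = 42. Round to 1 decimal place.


T_n = 223 * 42^(-0.3)
42^(-0.3) = 0.325856
T_n = 223 * 0.325856
= 72.7 ms


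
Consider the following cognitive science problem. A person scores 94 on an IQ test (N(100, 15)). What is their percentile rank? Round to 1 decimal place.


z = (IQ - mean) / SD
z = (94 - 100) / 15 = -0.4
Percentile = Phi(-0.4) * 100
Phi(-0.4) = 0.344578
= 34.5


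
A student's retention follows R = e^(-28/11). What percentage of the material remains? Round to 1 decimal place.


R = e^(-t/S)
-t/S = -28/11 = -2.545455
R = e^(-2.545455) = 0.078437
Percentage = 0.078437 * 100
= 7.8


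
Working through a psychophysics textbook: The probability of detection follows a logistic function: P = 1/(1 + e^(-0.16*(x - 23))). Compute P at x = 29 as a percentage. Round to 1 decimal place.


P(x) = 1/(1 + e^(-0.16*(29 - 23)))
Exponent = -0.16 * 6 = -0.96
e^(-0.96) = 0.382893
P = 1/(1 + 0.382893) = 0.723122
Percentage = 72.3


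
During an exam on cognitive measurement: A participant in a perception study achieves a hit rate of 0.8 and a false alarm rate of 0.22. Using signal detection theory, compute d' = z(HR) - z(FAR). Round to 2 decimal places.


d' = z(HR) - z(FAR)
z(0.8) = 0.8416
z(0.22) = -0.7722
d' = 0.8416 - -0.7722
= 1.61


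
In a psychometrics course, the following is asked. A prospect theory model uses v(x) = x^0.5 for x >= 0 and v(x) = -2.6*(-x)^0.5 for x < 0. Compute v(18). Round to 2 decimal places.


Since x = 18 >= 0, use v(x) = x^0.5
18^0.5 = 4.2426
v(18) = 4.24


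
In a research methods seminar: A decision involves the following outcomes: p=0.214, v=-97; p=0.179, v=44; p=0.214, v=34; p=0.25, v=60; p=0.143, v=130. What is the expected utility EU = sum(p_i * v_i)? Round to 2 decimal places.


EU = sum(p_i * v_i)
0.214 * -97 = -20.758
0.179 * 44 = 7.876
0.214 * 34 = 7.276
0.25 * 60 = 15.0
0.143 * 130 = 18.59
EU = -20.758 + 7.876 + 7.276 + 15.0 + 18.59
= 27.98


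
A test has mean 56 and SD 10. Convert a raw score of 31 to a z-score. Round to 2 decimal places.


z = (X - mu) / sigma
= (31 - 56) / 10
= -25 / 10
= -2.50


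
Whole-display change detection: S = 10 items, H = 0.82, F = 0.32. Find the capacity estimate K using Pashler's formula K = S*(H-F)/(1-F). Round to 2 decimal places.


K = S * (H - F) / (1 - F)
H - F = 0.5
1 - F = 0.68
K = 10 * 0.5 / 0.68
= 7.35


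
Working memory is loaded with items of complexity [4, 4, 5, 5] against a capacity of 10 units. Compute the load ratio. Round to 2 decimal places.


Total complexity = 4 + 4 + 5 + 5 = 18
Load = total / capacity = 18 / 10
= 1.80


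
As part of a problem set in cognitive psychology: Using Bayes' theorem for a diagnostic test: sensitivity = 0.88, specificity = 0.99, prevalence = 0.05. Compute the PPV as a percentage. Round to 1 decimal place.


PPV = (sens * prev) / (sens * prev + (1-spec) * (1-prev))
Numerator = 0.88 * 0.05 = 0.044
P(positive and no disease) = (1 - spec) * (1 - prev) = (1 - 0.99) * (1 - 0.05) = 0.0095
Denominator = 0.044 + 0.0095 = 0.0535
PPV = 0.044 / 0.0535 = 0.82243
As percentage = 82.2


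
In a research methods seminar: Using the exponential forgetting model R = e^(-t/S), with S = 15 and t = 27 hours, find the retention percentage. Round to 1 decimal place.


R = e^(-t/S)
-t/S = -27/15 = -1.8
R = e^(-1.8) = 0.165299
Percentage = 0.165299 * 100
= 16.5


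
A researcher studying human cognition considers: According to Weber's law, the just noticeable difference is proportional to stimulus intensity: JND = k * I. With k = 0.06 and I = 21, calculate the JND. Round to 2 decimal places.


JND = k * I
JND = 0.06 * 21
= 1.26


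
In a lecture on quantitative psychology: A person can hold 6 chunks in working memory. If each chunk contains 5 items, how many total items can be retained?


Total items = chunks * items_per_chunk
= 6 * 5
= 30


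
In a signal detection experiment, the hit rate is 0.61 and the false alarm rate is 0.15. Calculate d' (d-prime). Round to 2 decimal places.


d' = z(HR) - z(FAR)
z(0.61) = 0.2793
z(0.15) = -1.0364
d' = 0.2793 - -1.0364
= 1.32


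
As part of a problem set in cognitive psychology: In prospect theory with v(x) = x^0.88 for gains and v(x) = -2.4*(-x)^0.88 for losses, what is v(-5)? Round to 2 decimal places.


Since x = -5 < 0, use v(x) = -lambda*(-x)^alpha
(-x) = 5
5^0.88 = 4.1219
v(-5) = -2.4 * 4.1219
= -9.89


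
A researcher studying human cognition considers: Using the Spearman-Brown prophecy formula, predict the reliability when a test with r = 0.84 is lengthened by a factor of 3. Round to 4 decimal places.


r_new = n*r / (1 + (n-1)*r)
Numerator = 3 * 0.84 = 2.52
Denominator = 1 + 2 * 0.84 = 2.68
r_new = 2.52 / 2.68
= 0.9403


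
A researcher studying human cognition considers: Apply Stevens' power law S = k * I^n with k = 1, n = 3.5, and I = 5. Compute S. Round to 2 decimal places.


S = 1 * 5^3.5
5^3.5 = 279.5085
S = 1 * 279.5085
= 279.51


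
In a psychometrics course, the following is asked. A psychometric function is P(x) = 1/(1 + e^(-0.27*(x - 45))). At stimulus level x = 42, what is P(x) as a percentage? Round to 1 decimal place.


P(x) = 1/(1 + e^(-0.27*(42 - 45)))
Exponent = -0.27 * -3 = 0.81
e^(0.81) = 2.247908
P = 1/(1 + 2.247908) = 0.30789
Percentage = 30.8


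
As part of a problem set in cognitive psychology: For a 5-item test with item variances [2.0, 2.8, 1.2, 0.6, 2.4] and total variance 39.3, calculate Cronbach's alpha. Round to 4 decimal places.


alpha = (k/(k-1)) * (1 - sum(s_i^2)/s_total^2)
sum(item variances) = 9.0
k/(k-1) = 5/4 = 1.25
1 - 9.0/39.3 = 1 - 0.229008 = 0.770992
alpha = 1.25 * 0.770992
= 0.9637


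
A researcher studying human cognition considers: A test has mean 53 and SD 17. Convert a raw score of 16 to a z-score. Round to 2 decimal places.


z = (X - mu) / sigma
= (16 - 53) / 17
= -37 / 17
= -2.18


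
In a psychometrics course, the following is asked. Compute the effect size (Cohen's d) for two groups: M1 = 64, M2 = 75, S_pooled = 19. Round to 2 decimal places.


Cohen's d = (M1 - M2) / S_pooled
= (64 - 75) / 19
= -11 / 19
= -0.58


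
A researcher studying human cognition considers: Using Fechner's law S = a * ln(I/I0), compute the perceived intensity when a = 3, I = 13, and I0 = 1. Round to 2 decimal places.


S = 3 * ln(13/1)
I/I0 = 13.0
ln(13.0) = 2.5649
S = 3 * 2.5649
= 7.69


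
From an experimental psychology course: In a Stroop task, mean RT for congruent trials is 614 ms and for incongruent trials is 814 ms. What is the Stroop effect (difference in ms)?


Stroop effect = RT(incongruent) - RT(congruent)
= 814 - 614
= 200 ms


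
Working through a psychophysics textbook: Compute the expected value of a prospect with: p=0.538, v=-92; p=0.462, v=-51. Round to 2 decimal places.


EU = sum(p_i * v_i)
0.538 * -92 = -49.496
0.462 * -51 = -23.562
EU = -49.496 + -23.562
= -73.06


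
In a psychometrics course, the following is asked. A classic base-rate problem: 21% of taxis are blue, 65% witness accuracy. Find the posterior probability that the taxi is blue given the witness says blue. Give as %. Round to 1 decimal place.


P(blue | says blue) = P(says blue | blue)*P(blue) / [P(says blue | blue)*P(blue) + P(says blue | not blue)*P(not blue)]
Numerator = 0.65 * 0.21 = 0.1365
False identification = 0.35 * 0.79 = 0.2765
P = 0.1365 / (0.1365 + 0.2765)
= 0.1365 / 0.413
As percentage = 33.1


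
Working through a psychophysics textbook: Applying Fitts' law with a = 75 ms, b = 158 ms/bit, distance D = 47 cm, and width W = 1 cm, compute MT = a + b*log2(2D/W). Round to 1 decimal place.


MT = 75 + 158 * log2(2*47/1)
2D/W = 94.0
log2(94.0) = 6.5546
MT = 75 + 158 * 6.5546
= 1110.6 ms


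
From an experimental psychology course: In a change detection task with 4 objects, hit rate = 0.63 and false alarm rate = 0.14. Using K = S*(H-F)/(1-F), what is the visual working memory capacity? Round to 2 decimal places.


K = S * (H - F) / (1 - F)
H - F = 0.49
1 - F = 0.86
K = 4 * 0.49 / 0.86
= 2.28


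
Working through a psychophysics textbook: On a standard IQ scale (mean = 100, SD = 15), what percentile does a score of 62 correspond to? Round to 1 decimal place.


z = (IQ - mean) / SD
z = (62 - 100) / 15 = -2.5333
Percentile = Phi(-2.5333) * 100
Phi(-2.5333) = 0.00565
= 0.6


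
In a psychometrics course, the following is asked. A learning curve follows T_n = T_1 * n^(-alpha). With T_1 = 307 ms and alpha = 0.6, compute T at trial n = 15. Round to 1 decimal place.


T_n = 307 * 15^(-0.6)
15^(-0.6) = 0.196945
T_n = 307 * 0.196945
= 60.5 ms


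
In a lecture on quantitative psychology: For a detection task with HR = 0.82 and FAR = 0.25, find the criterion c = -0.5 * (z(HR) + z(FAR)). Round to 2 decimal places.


c = -0.5 * (z(HR) + z(FAR))
z(0.82) = 0.9154
z(0.25) = -0.6745
c = -0.5 * (0.9154 + -0.6745)
= -0.5 * 0.2409
= -0.12


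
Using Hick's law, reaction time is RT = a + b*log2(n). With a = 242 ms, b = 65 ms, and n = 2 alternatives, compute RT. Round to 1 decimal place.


RT = 242 + 65 * log2(2)
log2(2) = 1.0
RT = 242 + 65 * 1.0
= 242 + 65.0
= 307.0 ms


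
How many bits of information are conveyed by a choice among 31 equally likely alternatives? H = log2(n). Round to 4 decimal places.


H = log2(n)
H = log2(31)
= 4.9542


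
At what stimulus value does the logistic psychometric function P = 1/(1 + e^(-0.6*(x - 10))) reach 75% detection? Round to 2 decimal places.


At P = 0.75: 0.75 = 1/(1 + e^(-k*(x-x0)))
Solving: e^(-k*(x-x0)) = 1/3
x = x0 + ln(3)/k
ln(3) = 1.0986
x = 10 + 1.0986/0.6
= 10 + 1.831
= 11.83


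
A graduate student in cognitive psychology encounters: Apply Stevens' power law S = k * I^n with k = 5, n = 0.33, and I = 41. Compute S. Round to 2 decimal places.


S = 5 * 41^0.33
41^0.33 = 3.4058
S = 5 * 3.4058
= 17.03


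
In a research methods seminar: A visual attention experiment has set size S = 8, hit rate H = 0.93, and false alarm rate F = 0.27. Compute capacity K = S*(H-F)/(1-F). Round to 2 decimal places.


K = S * (H - F) / (1 - F)
H - F = 0.66
1 - F = 0.73
K = 8 * 0.66 / 0.73
= 7.23


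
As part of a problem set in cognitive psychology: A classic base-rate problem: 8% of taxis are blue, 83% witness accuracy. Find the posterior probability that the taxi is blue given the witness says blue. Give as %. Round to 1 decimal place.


P(blue | says blue) = P(says blue | blue)*P(blue) / [P(says blue | blue)*P(blue) + P(says blue | not blue)*P(not blue)]
Numerator = 0.83 * 0.08 = 0.0664
False identification = 0.17 * 0.92 = 0.1564
P = 0.0664 / (0.0664 + 0.1564)
= 0.0664 / 0.2228
As percentage = 29.8


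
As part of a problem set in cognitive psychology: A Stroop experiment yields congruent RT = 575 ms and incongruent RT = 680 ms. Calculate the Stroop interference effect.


Stroop effect = RT(incongruent) - RT(congruent)
= 680 - 575
= 105 ms


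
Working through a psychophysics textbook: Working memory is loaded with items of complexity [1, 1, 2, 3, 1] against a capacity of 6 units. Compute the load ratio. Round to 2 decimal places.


Total complexity = 1 + 1 + 2 + 3 + 1 = 8
Load = total / capacity = 8 / 6
= 1.33


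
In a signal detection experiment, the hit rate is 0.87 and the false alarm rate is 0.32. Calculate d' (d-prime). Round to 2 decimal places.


d' = z(HR) - z(FAR)
z(0.87) = 1.1264
z(0.32) = -0.4677
d' = 1.1264 - -0.4677
= 1.59


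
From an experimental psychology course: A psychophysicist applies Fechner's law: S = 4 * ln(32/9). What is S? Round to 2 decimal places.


S = 4 * ln(32/9)
I/I0 = 3.555556
ln(3.555556) = 1.2685
S = 4 * 1.2685
= 5.07


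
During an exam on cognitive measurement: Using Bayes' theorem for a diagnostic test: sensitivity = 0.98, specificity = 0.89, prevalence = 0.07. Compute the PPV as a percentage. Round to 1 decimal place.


PPV = (sens * prev) / (sens * prev + (1-spec) * (1-prev))
Numerator = 0.98 * 0.07 = 0.0686
P(positive and no disease) = (1 - spec) * (1 - prev) = (1 - 0.89) * (1 - 0.07) = 0.1023
Denominator = 0.0686 + 0.1023 = 0.1709
PPV = 0.0686 / 0.1709 = 0.401404
As percentage = 40.1


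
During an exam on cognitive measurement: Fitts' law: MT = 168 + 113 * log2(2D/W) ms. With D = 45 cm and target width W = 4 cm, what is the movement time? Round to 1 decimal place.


MT = 168 + 113 * log2(2*45/4)
2D/W = 22.5
log2(22.5) = 4.4919
MT = 168 + 113 * 4.4919
= 675.6 ms


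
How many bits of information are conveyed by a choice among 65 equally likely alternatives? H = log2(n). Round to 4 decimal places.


H = log2(n)
H = log2(65)
= 6.0224


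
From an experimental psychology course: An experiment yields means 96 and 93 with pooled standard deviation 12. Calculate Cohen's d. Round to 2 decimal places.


Cohen's d = (M1 - M2) / S_pooled
= (96 - 93) / 12
= 3 / 12
= 0.25


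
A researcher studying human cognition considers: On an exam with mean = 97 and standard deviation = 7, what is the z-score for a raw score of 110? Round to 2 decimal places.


z = (X - mu) / sigma
= (110 - 97) / 7
= 13 / 7
= 1.86


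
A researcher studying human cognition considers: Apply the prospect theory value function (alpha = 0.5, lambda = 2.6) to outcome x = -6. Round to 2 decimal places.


Since x = -6 < 0, use v(x) = -lambda*(-x)^alpha
(-x) = 6
6^0.5 = 2.4495
v(-6) = -2.6 * 2.4495
= -6.37


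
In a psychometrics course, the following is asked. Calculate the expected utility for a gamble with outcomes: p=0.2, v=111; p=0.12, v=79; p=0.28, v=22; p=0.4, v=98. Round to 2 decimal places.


EU = sum(p_i * v_i)
0.2 * 111 = 22.2
0.12 * 79 = 9.48
0.28 * 22 = 6.16
0.4 * 98 = 39.2
EU = 22.2 + 9.48 + 6.16 + 39.2
= 77.04


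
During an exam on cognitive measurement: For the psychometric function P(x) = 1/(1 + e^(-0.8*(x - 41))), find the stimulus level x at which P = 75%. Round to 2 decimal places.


At P = 0.75: 0.75 = 1/(1 + e^(-k*(x-x0)))
Solving: e^(-k*(x-x0)) = 1/3
x = x0 + ln(3)/k
ln(3) = 1.0986
x = 41 + 1.0986/0.8
= 41 + 1.3732
= 42.37


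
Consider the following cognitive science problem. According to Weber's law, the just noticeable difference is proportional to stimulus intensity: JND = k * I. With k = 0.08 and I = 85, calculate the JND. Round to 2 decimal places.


JND = k * I
JND = 0.08 * 85
= 6.80


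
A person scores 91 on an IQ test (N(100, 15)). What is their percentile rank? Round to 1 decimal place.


z = (IQ - mean) / SD
z = (91 - 100) / 15 = -0.6
Percentile = Phi(-0.6) * 100
Phi(-0.6) = 0.274253
= 27.4


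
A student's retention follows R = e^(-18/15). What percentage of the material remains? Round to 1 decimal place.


R = e^(-t/S)
-t/S = -18/15 = -1.2
R = e^(-1.2) = 0.301194
Percentage = 0.301194 * 100
= 30.1


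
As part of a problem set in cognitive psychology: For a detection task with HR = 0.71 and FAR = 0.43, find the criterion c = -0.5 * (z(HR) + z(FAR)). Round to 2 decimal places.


c = -0.5 * (z(HR) + z(FAR))
z(0.71) = 0.5534
z(0.43) = -0.1764
c = -0.5 * (0.5534 + -0.1764)
= -0.5 * 0.377
= -0.19


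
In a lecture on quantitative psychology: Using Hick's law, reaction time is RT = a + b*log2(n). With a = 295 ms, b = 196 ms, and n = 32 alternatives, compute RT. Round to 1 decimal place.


RT = 295 + 196 * log2(32)
log2(32) = 5.0
RT = 295 + 196 * 5.0
= 295 + 980.0
= 1275.0 ms


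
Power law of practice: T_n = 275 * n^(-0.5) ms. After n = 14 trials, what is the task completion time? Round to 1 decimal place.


T_n = 275 * 14^(-0.5)
14^(-0.5) = 0.267261
T_n = 275 * 0.267261
= 73.5 ms


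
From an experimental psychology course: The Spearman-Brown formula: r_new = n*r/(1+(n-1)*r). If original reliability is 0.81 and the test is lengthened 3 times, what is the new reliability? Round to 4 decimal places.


r_new = n*r / (1 + (n-1)*r)
Numerator = 3 * 0.81 = 2.43
Denominator = 1 + 2 * 0.81 = 2.62
r_new = 2.43 / 2.62
= 0.9275


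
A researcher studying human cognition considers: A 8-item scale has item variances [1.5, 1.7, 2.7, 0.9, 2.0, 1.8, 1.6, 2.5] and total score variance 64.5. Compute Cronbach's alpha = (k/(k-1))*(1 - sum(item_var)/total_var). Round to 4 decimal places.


alpha = (k/(k-1)) * (1 - sum(s_i^2)/s_total^2)
sum(item variances) = 14.7
k/(k-1) = 8/7 = 1.142857
1 - 14.7/64.5 = 1 - 0.227907 = 0.772093
alpha = 1.142857 * 0.772093
= 0.8824


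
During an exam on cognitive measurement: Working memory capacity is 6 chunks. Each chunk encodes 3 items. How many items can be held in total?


Total items = chunks * items_per_chunk
= 6 * 3
= 18


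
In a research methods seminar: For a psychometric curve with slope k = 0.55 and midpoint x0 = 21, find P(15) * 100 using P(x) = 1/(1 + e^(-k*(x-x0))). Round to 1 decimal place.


P(x) = 1/(1 + e^(-0.55*(15 - 21)))
Exponent = -0.55 * -6 = 3.3
e^(3.3) = 27.112639
P = 1/(1 + 27.112639) = 0.035571
Percentage = 3.6


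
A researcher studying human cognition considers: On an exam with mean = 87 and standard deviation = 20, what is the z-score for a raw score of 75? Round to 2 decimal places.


z = (X - mu) / sigma
= (75 - 87) / 20
= -12 / 20
= -0.60


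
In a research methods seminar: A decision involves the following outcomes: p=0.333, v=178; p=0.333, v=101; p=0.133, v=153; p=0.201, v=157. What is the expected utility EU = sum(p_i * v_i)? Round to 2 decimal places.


EU = sum(p_i * v_i)
0.333 * 178 = 59.274
0.333 * 101 = 33.633
0.133 * 153 = 20.349
0.201 * 157 = 31.557
EU = 59.274 + 33.633 + 20.349 + 31.557
= 144.81


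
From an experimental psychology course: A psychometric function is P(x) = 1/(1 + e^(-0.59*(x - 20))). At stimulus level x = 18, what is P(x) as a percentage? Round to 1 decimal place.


P(x) = 1/(1 + e^(-0.59*(18 - 20)))
Exponent = -0.59 * -2 = 1.18
e^(1.18) = 3.254374
P = 1/(1 + 3.254374) = 0.235052
Percentage = 23.5


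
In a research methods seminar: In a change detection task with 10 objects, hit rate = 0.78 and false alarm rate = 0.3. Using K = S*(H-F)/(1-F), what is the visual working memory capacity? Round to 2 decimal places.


K = S * (H - F) / (1 - F)
H - F = 0.48
1 - F = 0.7
K = 10 * 0.48 / 0.7
= 6.86


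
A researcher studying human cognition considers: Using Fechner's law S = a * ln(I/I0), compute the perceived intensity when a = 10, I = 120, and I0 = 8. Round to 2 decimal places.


S = 10 * ln(120/8)
I/I0 = 15.0
ln(15.0) = 2.7081
S = 10 * 2.7081
= 27.08


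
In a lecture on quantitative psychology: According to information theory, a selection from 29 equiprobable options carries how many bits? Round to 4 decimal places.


H = log2(n)
H = log2(29)
= 4.8580


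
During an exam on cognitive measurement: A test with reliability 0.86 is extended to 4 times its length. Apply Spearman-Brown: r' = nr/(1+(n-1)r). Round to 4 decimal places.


r_new = n*r / (1 + (n-1)*r)
Numerator = 4 * 0.86 = 3.44
Denominator = 1 + 3 * 0.86 = 3.58
r_new = 3.44 / 3.58
= 0.9609


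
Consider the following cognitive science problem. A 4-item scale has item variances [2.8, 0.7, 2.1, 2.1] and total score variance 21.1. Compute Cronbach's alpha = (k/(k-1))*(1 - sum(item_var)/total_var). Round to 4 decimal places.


alpha = (k/(k-1)) * (1 - sum(s_i^2)/s_total^2)
sum(item variances) = 7.7
k/(k-1) = 4/3 = 1.333333
1 - 7.7/21.1 = 1 - 0.364929 = 0.635071
alpha = 1.333333 * 0.635071
= 0.8468


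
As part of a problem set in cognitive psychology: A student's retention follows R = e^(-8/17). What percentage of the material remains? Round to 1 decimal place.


R = e^(-t/S)
-t/S = -8/17 = -0.470588
R = e^(-0.470588) = 0.624635
Percentage = 0.624635 * 100
= 62.5


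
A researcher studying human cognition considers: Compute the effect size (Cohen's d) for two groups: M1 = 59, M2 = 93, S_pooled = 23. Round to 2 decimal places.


Cohen's d = (M1 - M2) / S_pooled
= (59 - 93) / 23
= -34 / 23
= -1.48


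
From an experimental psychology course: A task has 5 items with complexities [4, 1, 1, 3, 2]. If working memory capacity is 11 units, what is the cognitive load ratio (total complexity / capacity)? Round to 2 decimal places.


Total complexity = 4 + 1 + 1 + 3 + 2 = 11
Load = total / capacity = 11 / 11
= 1.00


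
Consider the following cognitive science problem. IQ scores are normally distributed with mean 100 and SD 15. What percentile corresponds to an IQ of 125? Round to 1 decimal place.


z = (IQ - mean) / SD
z = (125 - 100) / 15 = 1.6667
Percentile = Phi(1.6667) * 100
Phi(1.6667) = 0.952213
= 95.2


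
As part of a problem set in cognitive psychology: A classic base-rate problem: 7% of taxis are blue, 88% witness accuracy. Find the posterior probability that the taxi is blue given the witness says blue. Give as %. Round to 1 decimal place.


P(blue | says blue) = P(says blue | blue)*P(blue) / [P(says blue | blue)*P(blue) + P(says blue | not blue)*P(not blue)]
Numerator = 0.88 * 0.07 = 0.0616
False identification = 0.12 * 0.93 = 0.1116
P = 0.0616 / (0.0616 + 0.1116)
= 0.0616 / 0.1732
As percentage = 35.6


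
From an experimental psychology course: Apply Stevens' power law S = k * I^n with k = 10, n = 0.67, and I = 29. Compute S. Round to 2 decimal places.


S = 10 * 29^0.67
29^0.67 = 9.5457
S = 10 * 9.5457
= 95.46


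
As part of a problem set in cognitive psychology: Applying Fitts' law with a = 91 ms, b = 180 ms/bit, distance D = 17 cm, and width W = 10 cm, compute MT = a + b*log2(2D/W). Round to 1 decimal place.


MT = 91 + 180 * log2(2*17/10)
2D/W = 3.4
log2(3.4) = 1.7655
MT = 91 + 180 * 1.7655
= 408.8 ms


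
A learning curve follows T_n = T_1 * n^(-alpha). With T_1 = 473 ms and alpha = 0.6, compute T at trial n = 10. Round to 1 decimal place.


T_n = 473 * 10^(-0.6)
10^(-0.6) = 0.251189
T_n = 473 * 0.251189
= 118.8 ms


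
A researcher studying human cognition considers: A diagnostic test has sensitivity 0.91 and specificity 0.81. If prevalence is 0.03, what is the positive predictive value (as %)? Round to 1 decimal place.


PPV = (sens * prev) / (sens * prev + (1-spec) * (1-prev))
Numerator = 0.91 * 0.03 = 0.0273
P(positive and no disease) = (1 - spec) * (1 - prev) = (1 - 0.81) * (1 - 0.03) = 0.1843
Denominator = 0.0273 + 0.1843 = 0.2116
PPV = 0.0273 / 0.2116 = 0.129017
As percentage = 12.9
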